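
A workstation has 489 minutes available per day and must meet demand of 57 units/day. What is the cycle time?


Cycle time = available time / demand
= 489 / 57
= 8.58 min/unit


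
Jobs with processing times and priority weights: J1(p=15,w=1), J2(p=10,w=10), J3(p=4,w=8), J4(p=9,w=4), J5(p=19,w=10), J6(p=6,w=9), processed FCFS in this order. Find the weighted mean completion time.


Completion times:
  J1: C=15, w×C=1×15=15
  J2: C=25, w×C=10×25=250
  J3: C=29, w×C=8×29=232
  J4: C=38, w×C=4×38=152
  J5: C=57, w×C=10×57=570
  J6: C=63, w×C=9×63=567
Sum w×C = 1786
Sum w = 42
Weighted avg = 1786/42
= 42.52


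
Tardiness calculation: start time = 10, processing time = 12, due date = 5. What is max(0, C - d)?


Completion = start + processing = 10 + 12 = 22
Tardiness = max(0, C - d) = max(0, 22 - 5)
= max(0, 17)
= 17


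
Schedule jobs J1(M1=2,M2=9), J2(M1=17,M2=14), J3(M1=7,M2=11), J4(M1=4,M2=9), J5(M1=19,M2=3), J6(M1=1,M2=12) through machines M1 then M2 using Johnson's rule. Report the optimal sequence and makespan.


Johnson's rule:
Group 1 (M1≤M2, sort by M1): ['J6', 'J1', 'J4', 'J3']
Group 2 (M1>M2, sort desc M2): ['J2', 'J5']
Sequence: J6 → J1 → J4 → J3 → J2 → J5
Makespan calculation:
  J6: M1 done=1, M2 done=13
  J1: M1 done=3, M2 done=22
  J4: M1 done=7, M2 done=31
  J3: M1 done=14, M2 done=42
  J2: M1 done=31, M2 done=56
  J5: M1 done=50, M2 done=59
= Sequence: J6 → J1 → J4 → J3 → J2 → J5, Makespan: 59


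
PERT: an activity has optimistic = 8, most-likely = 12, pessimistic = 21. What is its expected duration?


te = (o + 4m + p) / 6
= (8 + 4×12 + 21) / 6
= (8 + 48 + 21) / 6
= 77 / 6
= 12.83


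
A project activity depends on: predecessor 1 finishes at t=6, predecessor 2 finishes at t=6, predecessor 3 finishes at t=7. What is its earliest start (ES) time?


ES = max of all predecessor completion times
Predecessors: [6, 6, 7]
ES = max(6, 6, 7)
= 7


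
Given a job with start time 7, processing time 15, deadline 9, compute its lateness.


Completion = 7 + 15 = 22
Lateness = C - d = 22 - 9
= 13


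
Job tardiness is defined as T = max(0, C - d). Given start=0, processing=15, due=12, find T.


Completion = start + processing = 0 + 15 = 15
Tardiness = max(0, C - d) = max(0, 15 - 12)
= max(0, 3)
= 3


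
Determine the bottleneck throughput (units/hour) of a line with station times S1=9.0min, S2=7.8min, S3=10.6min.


Bottleneck = longest station time
Station times: [9.0, 7.8, 10.6]
Max = 10.6 min
Rate = 60 / 10.6
= 5.66 units/hour (bottleneck: 10.6min)


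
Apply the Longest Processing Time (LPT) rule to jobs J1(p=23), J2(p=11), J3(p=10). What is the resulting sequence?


LPT: sort by longest processing time first
  J1: p=23
  J2: p=11
  J3: p=10
Order: J1 → J2 → J3


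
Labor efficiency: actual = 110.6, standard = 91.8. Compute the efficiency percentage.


Efficiency = (actual / standard) × 100
= (110.6 / 91.8) × 100
= 120.5%


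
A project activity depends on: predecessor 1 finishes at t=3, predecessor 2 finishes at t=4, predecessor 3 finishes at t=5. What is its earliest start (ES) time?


ES = max of all predecessor completion times
Predecessors: [3, 4, 5]
ES = max(3, 4, 5)
= 5


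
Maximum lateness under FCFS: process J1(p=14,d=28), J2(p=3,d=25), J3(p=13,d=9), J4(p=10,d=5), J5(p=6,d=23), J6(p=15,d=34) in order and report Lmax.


Lateness per job (L = C - d):
  J1: C=14, d=28, L=-14
  J2: C=17, d=25, L=-8
  J3: C=30, d=9, L=21
  J4: C=40, d=5, L=35
  J5: C=46, d=23, L=23
  J6: C=61, d=34, L=27
Lmax = max(-14, -8, 21, 35, 23, 27)
= 35


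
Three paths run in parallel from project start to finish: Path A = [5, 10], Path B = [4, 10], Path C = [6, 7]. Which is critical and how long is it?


Path A: 5 + 10 = 15
Path B: 4 + 10 = 14
Path C: 6 + 7 = 13
Critical path = longest = max(15, 14, 13)
= 15 (Path A)


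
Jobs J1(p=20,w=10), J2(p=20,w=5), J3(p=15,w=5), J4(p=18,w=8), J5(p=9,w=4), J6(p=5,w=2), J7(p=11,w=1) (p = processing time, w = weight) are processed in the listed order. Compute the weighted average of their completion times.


Completion times:
  J1: C=20, w×C=10×20=200
  J2: C=40, w×C=5×40=200
  J3: C=55, w×C=5×55=275
  J4: C=73, w×C=8×73=584
  J5: C=82, w×C=4×82=328
  J6: C=87, w×C=2×87=174
  J7: C=98, w×C=1×98=98
Sum w×C = 1859
Sum w = 35
Weighted avg = 1859/35
= 53.11


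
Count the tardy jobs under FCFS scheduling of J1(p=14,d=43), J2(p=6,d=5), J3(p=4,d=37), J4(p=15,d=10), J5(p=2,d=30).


Completion vs due date:
  J1: C=14, d=43 → on time
  J2: C=20, d=5 → TARDY
  J3: C=24, d=37 → on time
  J4: C=39, d=10 → TARDY
  J5: C=41, d=30 → TARDY
Tardy jobs: J2, J4, J5
Count = 3


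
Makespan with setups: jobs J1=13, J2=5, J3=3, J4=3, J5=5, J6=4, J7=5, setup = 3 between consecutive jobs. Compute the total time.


Makespan = Σ processing + (n-1) × setup
= (13 + 5 + 3 + 3 + 5 + 4 + 5) + (7-1)×3
= 38 + 18
= 56 time units


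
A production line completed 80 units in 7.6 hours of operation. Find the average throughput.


Throughput = units / time
= 80 / 7.6
= 10.5 units/hour


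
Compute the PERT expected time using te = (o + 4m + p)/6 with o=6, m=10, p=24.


te = (o + 4m + p) / 6
= (6 + 4×10 + 24) / 6
= (6 + 40 + 24) / 6
= 70 / 6
= 11.67


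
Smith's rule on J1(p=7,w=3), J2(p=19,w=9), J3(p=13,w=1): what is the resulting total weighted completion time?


WSPT order (by p/w): J2 → J1 → J3
  J2: C=19, w·C=9×19=171
  J1: C=26, w·C=3×26=78
  J3: C=39, w·C=1×39=39
Σ w·C = 288
= 288


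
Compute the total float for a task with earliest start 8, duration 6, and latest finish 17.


EF = ES + duration = 8 + 6 = 14
LS = LF - duration = 17 - 6 = 11
Total Float = LF - EF = 17 - 14
(or LS - ES = 11 - 8)
= 3


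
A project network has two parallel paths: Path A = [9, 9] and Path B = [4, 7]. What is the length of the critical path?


Path A: 9 + 9 = 18
Path B: 4 + 7 = 11
Critical path = longest = max(18, 11)
= 18 (Path A)


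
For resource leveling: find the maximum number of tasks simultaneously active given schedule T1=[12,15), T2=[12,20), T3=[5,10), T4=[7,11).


Check each time point for overlaps:
  t=7: 2 tasks active (T3, T4)
Max concurrent = 2


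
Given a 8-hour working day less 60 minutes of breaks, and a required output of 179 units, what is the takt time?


Available = 8×60 - 60 = 420 min
Takt time = 420 / 179
= 2.35 min/unit


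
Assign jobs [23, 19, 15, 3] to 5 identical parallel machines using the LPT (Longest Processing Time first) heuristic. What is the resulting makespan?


Jobs (LPT sorted): [23, 19, 15, 3]
Machines: 5
  J=23 → Machine 1 (load: 0+23=23)
  J=19 → Machine 2 (load: 0+19=19)
  J=15 → Machine 3 (load: 0+15=15)
  J=3 → Machine 4 (load: 0+3=3)
Machine loads: [23, 19, 15, 3, 0]
Makespan = max = 23 time units


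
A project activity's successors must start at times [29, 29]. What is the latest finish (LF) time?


LF = min of all successor start times
Successors start at: [29, 29]
LF = min(29, 29)
= 29


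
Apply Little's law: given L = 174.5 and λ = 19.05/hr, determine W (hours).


Little's law: L = λW → W = L / λ
= 174.5 / 19.05
= 9.16 hours


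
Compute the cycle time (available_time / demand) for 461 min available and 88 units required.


Cycle time = available time / demand
= 461 / 88
= 5.24 min/unit


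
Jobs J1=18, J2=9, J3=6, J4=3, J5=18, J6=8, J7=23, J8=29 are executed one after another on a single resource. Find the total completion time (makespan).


Sequential makespan: sum all processing times
= 18 + 9 + 6 + 3 + 18 + 8 + 23 + 29
= 114 time units


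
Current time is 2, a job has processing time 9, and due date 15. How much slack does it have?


Slack = due - current_time - processing
= 15 - 2 - 9
= 4


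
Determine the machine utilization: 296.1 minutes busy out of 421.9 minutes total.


Utilization = busy / total × 100
= 296.1 / 421.9 × 100
= 70.2%


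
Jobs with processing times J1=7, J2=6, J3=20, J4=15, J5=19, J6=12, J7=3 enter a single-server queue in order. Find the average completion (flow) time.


Completion times:
  J1: completes at 7
  J2: completes at 13
  J3: completes at 33
  J4: completes at 48
  J5: completes at 67
  J6: completes at 79
  J7: completes at 82
Sum = 329
Average = 329/7
= 47.00


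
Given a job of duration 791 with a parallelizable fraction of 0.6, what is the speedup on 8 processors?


Amdahl's law: T_p = T × ((1-p) + p/N)
= 791 × ((1-0.6) + 0.6/8)
= 791 × (0.40 + 0.0750)
= 791 × 0.4750
= 375.73
Speedup = 791/375.73
= 2.11×


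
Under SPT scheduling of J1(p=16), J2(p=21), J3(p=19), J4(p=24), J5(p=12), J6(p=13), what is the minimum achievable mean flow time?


SPT order: J5 → J6 → J1 → J3 → J2 → J4
Completion times:
  J5: C=12
  J6: C=25
  J1: C=41
  J3: C=60
  J2: C=81
  J4: C=105
Sum = 324, n = 6
Mean flow = 324/6
= 54.00


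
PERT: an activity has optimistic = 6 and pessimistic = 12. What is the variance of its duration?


σ² = ((p - o) / 6)² = (p - o)² / 36
= (12 - 6)² / 36
= 6² / 36
= 36 / 36
= 1.0000


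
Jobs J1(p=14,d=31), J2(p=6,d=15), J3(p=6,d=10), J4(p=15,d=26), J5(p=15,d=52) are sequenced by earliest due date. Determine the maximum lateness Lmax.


EDD order: J3 → J2 → J4 → J1 → J5
Completion and lateness:
  J3: C=6, d=10, L=6-10=-4
  J2: C=12, d=15, L=12-15=-3
  J4: C=27, d=26, L=27-26=1
  J1: C=41, d=31, L=41-31=10
  J5: C=56, d=52, L=56-52=4
Lmax = max(-4, -3, 1, 10, 4)
= 10


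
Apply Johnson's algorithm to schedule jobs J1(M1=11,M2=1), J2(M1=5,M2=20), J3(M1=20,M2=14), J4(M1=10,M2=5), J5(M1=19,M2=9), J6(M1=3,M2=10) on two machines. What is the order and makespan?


Johnson's rule:
Group 1 (M1≤M2, sort by M1): ['J6', 'J2']
Group 2 (M1>M2, sort desc M2): ['J3', 'J5', 'J4', 'J1']
Sequence: J6 → J2 → J3 → J5 → J4 → J1
Makespan calculation:
  J6: M1 done=3, M2 done=13
  J2: M1 done=8, M2 done=33
  J3: M1 done=28, M2 done=47
  J5: M1 done=47, M2 done=56
  J4: M1 done=57, M2 done=62
  J1: M1 done=68, M2 done=69
= Sequence: J6 → J2 → J3 → J5 → J4 → J1, Makespan: 69


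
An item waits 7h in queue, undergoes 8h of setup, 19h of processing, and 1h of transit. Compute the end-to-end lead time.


Lead time = queue + setup + processing + transit
= 7 + 8 + 19 + 1
= 35 hours


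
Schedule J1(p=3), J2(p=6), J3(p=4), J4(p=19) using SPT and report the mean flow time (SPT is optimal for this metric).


SPT order: J1 → J3 → J2 → J4
Completion times:
  J1: C=3
  J3: C=7
  J2: C=13
  J4: C=32
Sum = 55, n = 4
Mean flow = 55/4
= 13.75


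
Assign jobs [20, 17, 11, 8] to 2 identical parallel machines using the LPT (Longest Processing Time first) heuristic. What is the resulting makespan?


Jobs (LPT sorted): [20, 17, 11, 8]
Machines: 2
  J=20 → Machine 1 (load: 0+20=20)
  J=17 → Machine 2 (load: 0+17=17)
  J=11 → Machine 2 (load: 17+11=28)
  J=8 → Machine 1 (load: 20+8=28)
Machine loads: [28, 28]
Makespan = max = 28 time units


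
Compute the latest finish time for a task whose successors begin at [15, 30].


LF = min of all successor start times
Successors start at: [15, 30]
LF = min(15, 30)
= 15


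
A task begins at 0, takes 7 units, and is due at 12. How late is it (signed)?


Completion = 0 + 7 = 7
Lateness = C - d = 7 - 12
= -5


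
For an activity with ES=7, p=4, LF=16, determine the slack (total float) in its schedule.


EF = ES + duration = 7 + 4 = 11
LS = LF - duration = 16 - 4 = 12
Total Float = LF - EF = 16 - 11
(or LS - ES = 12 - 7)
= 5


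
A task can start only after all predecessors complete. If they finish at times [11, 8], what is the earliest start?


ES = max of all predecessor completion times
Predecessors: [11, 8]
ES = max(11, 8)
= 11


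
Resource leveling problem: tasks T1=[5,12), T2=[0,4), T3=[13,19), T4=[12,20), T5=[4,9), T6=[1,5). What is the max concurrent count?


Check each time point for overlaps:
  t=1: 2 tasks active (T2, T6)
Max concurrent = 2


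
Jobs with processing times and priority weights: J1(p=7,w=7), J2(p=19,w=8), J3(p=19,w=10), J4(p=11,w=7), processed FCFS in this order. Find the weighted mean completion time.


Completion times:
  J1: C=7, w×C=7×7=49
  J2: C=26, w×C=8×26=208
  J3: C=45, w×C=10×45=450
  J4: C=56, w×C=7×56=392
Sum w×C = 1099
Sum w = 32
Weighted avg = 1099/32
= 34.34


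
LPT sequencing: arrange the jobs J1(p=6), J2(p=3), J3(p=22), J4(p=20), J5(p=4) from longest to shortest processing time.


LPT: sort by longest processing time first
  J3: p=22
  J4: p=20
  J1: p=6
  J5: p=4
  J2: p=3
Order: J3 → J4 → J1 → J5 → J2


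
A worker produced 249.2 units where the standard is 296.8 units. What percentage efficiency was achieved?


Efficiency = (actual / standard) × 100
= (249.2 / 296.8) × 100
= 84.0%


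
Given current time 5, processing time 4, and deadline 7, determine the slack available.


Slack = due - current_time - processing
= 7 - 5 - 4
= -2


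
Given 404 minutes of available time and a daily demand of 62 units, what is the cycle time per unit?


Cycle time = available time / demand
= 404 / 62
= 6.52 min/unit


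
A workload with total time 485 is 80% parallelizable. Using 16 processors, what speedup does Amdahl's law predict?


Amdahl's law: T_p = T × ((1-p) + p/N)
= 485 × ((1-0.8) + 0.8/16)
= 485 × (0.20 + 0.0500)
= 485 × 0.2500
= 121.25
Speedup = 485/121.25
= 4.00×


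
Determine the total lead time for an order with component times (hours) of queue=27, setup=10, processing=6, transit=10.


Lead time = queue + setup + processing + transit
= 27 + 10 + 6 + 10
= 53 hours


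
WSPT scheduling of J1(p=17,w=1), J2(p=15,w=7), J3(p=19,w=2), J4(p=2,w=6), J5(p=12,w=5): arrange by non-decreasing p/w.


WSPT (Smith's rule): sort by p/w ascending
  J4: p/w = 2/6 = 0.333
  J2: p/w = 15/7 = 2.143
  J5: p/w = 12/5 = 2.400
  J3: p/w = 19/2 = 9.500
  J1: p/w = 17/1 = 17.000
Order: J4 → J2 → J5 → J3 → J1


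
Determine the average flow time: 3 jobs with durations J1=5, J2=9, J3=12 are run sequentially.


Completion times:
  J1: completes at 5
  J2: completes at 14
  J3: completes at 26
Sum = 45
Average = 45/3
= 15.00


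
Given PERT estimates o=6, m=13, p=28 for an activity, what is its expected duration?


te = (o + 4m + p) / 6
= (6 + 4×13 + 28) / 6
= (6 + 52 + 28) / 6
= 86 / 6
= 14.33


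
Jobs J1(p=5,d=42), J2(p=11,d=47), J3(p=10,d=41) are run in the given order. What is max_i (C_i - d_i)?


Lateness per job (L = C - d):
  J1: C=5, d=42, L=-37
  J2: C=16, d=47, L=-31
  J3: C=26, d=41, L=-15
Lmax = max(-37, -31, -15)
= -15


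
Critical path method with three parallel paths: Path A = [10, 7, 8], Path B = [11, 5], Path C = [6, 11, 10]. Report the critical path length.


Path A: 10 + 7 + 8 = 25
Path B: 11 + 5 = 16
Path C: 6 + 11 + 10 = 27
Critical path = longest = max(25, 16, 27)
= 27 (Path C)


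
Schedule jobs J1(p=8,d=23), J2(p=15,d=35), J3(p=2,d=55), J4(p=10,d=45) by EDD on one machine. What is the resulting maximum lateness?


EDD order: J1 → J2 → J4 → J3
Completion and lateness:
  J1: C=8, d=23, L=8-23=-15
  J2: C=23, d=35, L=23-35=-12
  J4: C=33, d=45, L=33-45=-12
  J3: C=35, d=55, L=35-55=-20
Lmax = max(-15, -12, -12, -20)
= -12


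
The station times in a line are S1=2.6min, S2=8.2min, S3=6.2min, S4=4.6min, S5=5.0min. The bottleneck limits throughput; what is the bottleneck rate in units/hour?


Bottleneck = longest station time
Station times: [2.6, 8.2, 6.2, 4.6, 5.0]
Max = 8.2 min
Rate = 60 / 8.2
= 7.32 units/hour (bottleneck: 8.2min)


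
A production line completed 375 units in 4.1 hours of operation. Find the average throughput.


Throughput = units / time
= 375 / 4.1
= 91.5 units/hour


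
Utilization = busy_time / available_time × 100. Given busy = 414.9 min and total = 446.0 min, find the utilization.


Utilization = busy / total × 100
= 414.9 / 446.0 × 100
= 93.0%


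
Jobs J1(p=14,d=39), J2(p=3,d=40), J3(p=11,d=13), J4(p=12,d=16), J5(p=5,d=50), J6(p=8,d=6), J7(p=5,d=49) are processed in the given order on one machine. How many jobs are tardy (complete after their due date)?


Completion vs due date:
  J1: C=14, d=39 → on time
  J2: C=17, d=40 → on time
  J3: C=28, d=13 → TARDY
  J4: C=40, d=16 → TARDY
  J5: C=45, d=50 → on time
  J6: C=53, d=6 → TARDY
  J7: C=58, d=49 → TARDY
Tardy jobs: J3, J4, J6, J7
Count = 4


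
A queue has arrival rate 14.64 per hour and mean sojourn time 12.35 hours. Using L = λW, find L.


Little's law: L = λ × W
= 14.64 × 12.35
= 180.80


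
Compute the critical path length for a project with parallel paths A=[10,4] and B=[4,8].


Path A: 10 + 4 = 14
Path B: 4 + 8 = 12
Critical path = longest = max(14, 12)
= 14 (Path A)


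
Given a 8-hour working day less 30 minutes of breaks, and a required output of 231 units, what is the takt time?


Available = 8×60 - 30 = 450 min
Takt time = 450 / 231
= 1.95 min/unit


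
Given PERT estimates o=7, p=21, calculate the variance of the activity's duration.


σ² = ((p - o) / 6)² = (p - o)² / 36
= (21 - 7)² / 36
= 14² / 36
= 196 / 36
= 5.4444


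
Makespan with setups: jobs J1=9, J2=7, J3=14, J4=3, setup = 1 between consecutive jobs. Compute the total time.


Makespan = Σ processing + (n-1) × setup
= (9 + 7 + 14 + 3) + (4-1)×1
= 33 + 3
= 36 time units


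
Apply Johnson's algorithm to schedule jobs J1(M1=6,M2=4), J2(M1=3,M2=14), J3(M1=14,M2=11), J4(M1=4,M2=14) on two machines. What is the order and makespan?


Johnson's rule:
Group 1 (M1≤M2, sort by M1): ['J2', 'J4']
Group 2 (M1>M2, sort desc M2): ['J3', 'J1']
Sequence: J2 → J4 → J3 → J1
Makespan calculation:
  J2: M1 done=3, M2 done=17
  J4: M1 done=7, M2 done=31
  J3: M1 done=21, M2 done=42
  J1: M1 done=27, M2 done=46
= Sequence: J2 → J4 → J3 → J1, Makespan: 46


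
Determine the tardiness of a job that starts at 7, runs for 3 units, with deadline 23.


Completion = start + processing = 7 + 3 = 10
Tardiness = max(0, C - d) = max(0, 10 - 23)
= max(0, -13)
= 0


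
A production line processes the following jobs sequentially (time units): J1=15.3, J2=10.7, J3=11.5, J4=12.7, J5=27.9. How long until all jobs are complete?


Sequential makespan: sum all processing times
= 15.3 + 10.7 + 11.5 + 12.7 + 27.9
= 78.1 time units


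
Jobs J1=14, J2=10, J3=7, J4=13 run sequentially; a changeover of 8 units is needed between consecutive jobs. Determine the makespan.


Makespan = Σ processing + (n-1) × setup
= (14 + 10 + 7 + 13) + (4-1)×8
= 44 + 24
= 68 time units


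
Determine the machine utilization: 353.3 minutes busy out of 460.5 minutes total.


Utilization = busy / total × 100
= 353.3 / 460.5 × 100
= 76.7%


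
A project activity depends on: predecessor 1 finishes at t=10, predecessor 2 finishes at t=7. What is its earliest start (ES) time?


ES = max of all predecessor completion times
Predecessors: [10, 7]
ES = max(10, 7)
= 10


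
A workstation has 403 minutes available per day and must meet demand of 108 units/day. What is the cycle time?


Cycle time = available time / demand
= 403 / 108
= 3.73 min/unit


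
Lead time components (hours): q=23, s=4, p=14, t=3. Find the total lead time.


Lead time = queue + setup + processing + transit
= 23 + 4 + 14 + 3
= 44 hours


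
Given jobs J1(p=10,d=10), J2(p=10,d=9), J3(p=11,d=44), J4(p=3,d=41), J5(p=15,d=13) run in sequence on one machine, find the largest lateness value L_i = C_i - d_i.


Lateness per job (L = C - d):
  J1: C=10, d=10, L=0
  J2: C=20, d=9, L=11
  J3: C=31, d=44, L=-13
  J4: C=34, d=41, L=-7
  J5: C=49, d=13, L=36
Lmax = max(0, 11, -13, -7, 36)
= 36


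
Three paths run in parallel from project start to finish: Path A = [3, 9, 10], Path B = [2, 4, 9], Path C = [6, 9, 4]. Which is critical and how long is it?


Path A: 3 + 9 + 10 = 22
Path B: 2 + 4 + 9 = 15
Path C: 6 + 9 + 4 = 19
Critical path = longest = max(22, 15, 19)
= 22 (Path A)


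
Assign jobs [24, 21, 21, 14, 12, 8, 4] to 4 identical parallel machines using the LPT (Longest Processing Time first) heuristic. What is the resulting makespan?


Jobs (LPT sorted): [24, 21, 21, 14, 12, 8, 4]
Machines: 4
  J=24 → Machine 1 (load: 0+24=24)
  J=21 → Machine 2 (load: 0+21=21)
  J=21 → Machine 3 (load: 0+21=21)
  J=14 → Machine 4 (load: 0+14=14)
  J=12 → Machine 4 (load: 14+12=26)
  J=8 → Machine 2 (load: 21+8=29)
  J=4 → Machine 3 (load: 21+4=25)
Machine loads: [24, 29, 25, 26]
Makespan = max = 29 time units


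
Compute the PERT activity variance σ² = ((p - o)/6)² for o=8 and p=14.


σ² = ((p - o) / 6)² = (p - o)² / 36
= (14 - 8)² / 36
= 6² / 36
= 36 / 36
= 1.0000


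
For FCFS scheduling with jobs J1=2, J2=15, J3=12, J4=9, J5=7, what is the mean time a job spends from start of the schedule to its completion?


Completion times:
  J1: completes at 2
  J2: completes at 17
  J3: completes at 29
  J4: completes at 38
  J5: completes at 45
Sum = 131
Average = 131/5
= 26.20


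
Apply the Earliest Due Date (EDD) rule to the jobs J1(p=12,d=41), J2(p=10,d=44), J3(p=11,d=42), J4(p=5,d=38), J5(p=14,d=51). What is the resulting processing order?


EDD: sort by earliest due date
  J4: d=38, p=5
  J1: d=41, p=12
  J3: d=42, p=11
  J2: d=44, p=10
  J5: d=51, p=14
Order: J4 → J1 → J3 → J2 → J5


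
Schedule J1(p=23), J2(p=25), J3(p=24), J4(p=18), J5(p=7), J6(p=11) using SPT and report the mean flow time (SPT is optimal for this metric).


SPT order: J5 → J6 → J4 → J1 → J3 → J2
Completion times:
  J5: C=7
  J6: C=18
  J4: C=36
  J1: C=59
  J3: C=83
  J2: C=108
Sum = 311, n = 6
Mean flow = 311/6
= 51.83


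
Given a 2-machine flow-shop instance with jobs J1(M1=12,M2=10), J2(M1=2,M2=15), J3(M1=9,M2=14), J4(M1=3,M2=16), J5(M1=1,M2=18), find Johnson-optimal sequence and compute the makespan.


Johnson's rule:
Group 1 (M1≤M2, sort by M1): ['J5', 'J2', 'J4', 'J3']
Group 2 (M1>M2, sort desc M2): ['J1']
Sequence: J5 → J2 → J4 → J3 → J1
Makespan calculation:
  J5: M1 done=1, M2 done=19
  J2: M1 done=3, M2 done=34
  J4: M1 done=6, M2 done=50
  J3: M1 done=15, M2 done=64
  J1: M1 done=27, M2 done=74
= Sequence: J5 → J2 → J4 → J3 → J1, Makespan: 74


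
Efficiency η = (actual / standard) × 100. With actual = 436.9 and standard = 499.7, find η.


Efficiency = (actual / standard) × 100
= (436.9 / 499.7) × 100
= 87.4%


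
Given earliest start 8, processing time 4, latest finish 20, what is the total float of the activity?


EF = ES + duration = 8 + 4 = 12
LS = LF - duration = 20 - 4 = 16
Total Float = LF - EF = 20 - 12
(or LS - ES = 16 - 8)
= 8


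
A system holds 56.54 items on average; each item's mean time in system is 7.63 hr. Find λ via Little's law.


Little's law: L = λW → λ = L / W
= 56.54 / 7.63
= 7.41 per hour


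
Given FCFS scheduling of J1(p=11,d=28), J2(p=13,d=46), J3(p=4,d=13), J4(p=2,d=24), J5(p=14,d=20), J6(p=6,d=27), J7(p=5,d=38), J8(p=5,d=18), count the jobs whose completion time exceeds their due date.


Completion vs due date:
  J1: C=11, d=28 → on time
  J2: C=24, d=46 → on time
  J3: C=28, d=13 → TARDY
  J4: C=30, d=24 → TARDY
  J5: C=44, d=20 → TARDY
  J6: C=50, d=27 → TARDY
  J7: C=55, d=38 → TARDY
  J8: C=60, d=18 → TARDY
Tardy jobs: J3, J4, J5, J6, J7, J8
Count = 6


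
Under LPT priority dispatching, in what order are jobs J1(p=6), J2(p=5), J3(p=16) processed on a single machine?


LPT: sort by longest processing time first
  J3: p=16
  J1: p=6
  J2: p=5
Order: J3 → J1 → J2


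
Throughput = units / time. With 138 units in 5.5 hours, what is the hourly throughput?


Throughput = units / time
= 138 / 5.5
= 25.1 units/hour


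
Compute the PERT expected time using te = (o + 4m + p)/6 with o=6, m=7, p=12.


te = (o + 4m + p) / 6
= (6 + 4×7 + 12) / 6
= (6 + 28 + 12) / 6
= 46 / 6
= 7.67


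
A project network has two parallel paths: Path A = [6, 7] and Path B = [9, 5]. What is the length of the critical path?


Path A: 6 + 7 = 13
Path B: 9 + 5 = 14
Critical path = longest = max(13, 14)
= 14 (Path B)


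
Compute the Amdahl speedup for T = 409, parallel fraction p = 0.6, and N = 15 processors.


Amdahl's law: T_p = T × ((1-p) + p/N)
= 409 × ((1-0.6) + 0.6/15)
= 409 × (0.40 + 0.0400)
= 409 × 0.4400
= 179.96
Speedup = 409/179.96
= 2.27×


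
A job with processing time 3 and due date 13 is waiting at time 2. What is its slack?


Slack = due - current_time - processing
= 13 - 2 - 3
= 8


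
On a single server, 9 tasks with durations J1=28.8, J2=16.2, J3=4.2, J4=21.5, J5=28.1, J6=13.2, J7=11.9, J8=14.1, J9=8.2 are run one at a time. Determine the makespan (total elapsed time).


Sequential makespan: sum all processing times
= 28.8 + 16.2 + 4.2 + 21.5 + 28.1 + 13.2 + 11.9 + 14.1 + 8.2
= 146.2 time units


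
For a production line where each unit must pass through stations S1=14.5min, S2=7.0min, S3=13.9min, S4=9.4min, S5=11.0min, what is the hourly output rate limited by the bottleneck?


Bottleneck = longest station time
Station times: [14.5, 7.0, 13.9, 9.4, 11.0]
Max = 14.5 min
Rate = 60 / 14.5
= 4.14 units/hour (bottleneck: 14.5min)


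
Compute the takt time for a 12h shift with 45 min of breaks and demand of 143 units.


Available = 12×60 - 45 = 675 min
Takt time = 675 / 143
= 4.72 min/unit


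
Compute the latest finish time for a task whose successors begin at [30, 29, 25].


LF = min of all successor start times
Successors start at: [30, 29, 25]
LF = min(30, 29, 25)
= 25


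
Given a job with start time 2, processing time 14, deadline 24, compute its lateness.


Completion = 2 + 14 = 16
Lateness = C - d = 16 - 24
= -8


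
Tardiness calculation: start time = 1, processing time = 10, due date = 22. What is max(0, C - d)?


Completion = start + processing = 1 + 10 = 11
Tardiness = max(0, C - d) = max(0, 11 - 22)
= max(0, -11)
= 0


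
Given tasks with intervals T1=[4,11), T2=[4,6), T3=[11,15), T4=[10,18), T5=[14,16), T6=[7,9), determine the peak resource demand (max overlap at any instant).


Check each time point for overlaps:
  t=14: 3 tasks active (T3, T4, T5)
Max concurrent = 3


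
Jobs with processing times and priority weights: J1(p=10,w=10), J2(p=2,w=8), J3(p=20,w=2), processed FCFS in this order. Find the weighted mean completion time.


Completion times:
  J1: C=10, w×C=10×10=100
  J2: C=12, w×C=8×12=96
  J3: C=32, w×C=2×32=64
Sum w×C = 260
Sum w = 20
Weighted avg = 260/20
= 13.00


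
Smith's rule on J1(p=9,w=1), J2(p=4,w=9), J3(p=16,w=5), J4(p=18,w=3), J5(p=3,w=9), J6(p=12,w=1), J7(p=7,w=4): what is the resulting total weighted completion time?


WSPT order (by p/w): J5 → J2 → J7 → J3 → J4 → J1 → J6
  J5: C=3, w·C=9×3=27
  J2: C=7, w·C=9×7=63
  J7: C=14, w·C=4×14=56
  J3: C=30, w·C=5×30=150
  J4: C=48, w·C=3×48=144
  J1: C=57, w·C=1×57=57
  J6: C=69, w·C=1×69=69
Σ w·C = 566
= 566


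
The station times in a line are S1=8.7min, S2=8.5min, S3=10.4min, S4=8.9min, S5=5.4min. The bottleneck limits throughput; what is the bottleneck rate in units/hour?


Bottleneck = longest station time
Station times: [8.7, 8.5, 10.4, 8.9, 5.4]
Max = 10.4 min
Rate = 60 / 10.4
= 5.77 units/hour (bottleneck: 10.4min)


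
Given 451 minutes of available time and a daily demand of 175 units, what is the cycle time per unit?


Cycle time = available time / demand
= 451 / 175
= 2.58 min/unit


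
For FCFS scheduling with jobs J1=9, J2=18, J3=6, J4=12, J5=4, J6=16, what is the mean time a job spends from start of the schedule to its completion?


Completion times:
  J1: completes at 9
  J2: completes at 27
  J3: completes at 33
  J4: completes at 45
  J5: completes at 49
  J6: completes at 65
Sum = 228
Average = 228/6
= 38.00


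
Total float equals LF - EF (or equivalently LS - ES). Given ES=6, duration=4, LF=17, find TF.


EF = ES + duration = 6 + 4 = 10
LS = LF - duration = 17 - 4 = 13
Total Float = LF - EF = 17 - 10
(or LS - ES = 13 - 6)
= 7


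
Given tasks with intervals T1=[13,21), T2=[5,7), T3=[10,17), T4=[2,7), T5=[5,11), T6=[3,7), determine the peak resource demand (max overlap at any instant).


Check each time point for overlaps:
  t=5: 4 tasks active (T2, T4, T5, T6)
Max concurrent = 4


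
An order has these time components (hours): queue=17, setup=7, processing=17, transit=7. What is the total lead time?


Lead time = queue + setup + processing + transit
= 17 + 7 + 17 + 7
= 48 hours


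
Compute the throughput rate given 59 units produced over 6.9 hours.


Throughput = units / time
= 59 / 6.9
= 8.6 units/hour


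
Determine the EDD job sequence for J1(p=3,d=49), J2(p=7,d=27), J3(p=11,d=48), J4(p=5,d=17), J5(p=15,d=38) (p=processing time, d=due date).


EDD: sort by earliest due date
  J4: d=17, p=5
  J2: d=27, p=7
  J5: d=38, p=15
  J3: d=48, p=11
  J1: d=49, p=3
Order: J4 → J2 → J5 → J3 → J1


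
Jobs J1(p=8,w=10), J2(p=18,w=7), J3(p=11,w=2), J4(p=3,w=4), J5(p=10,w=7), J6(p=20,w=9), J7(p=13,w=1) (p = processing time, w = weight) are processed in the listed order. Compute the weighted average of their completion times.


Completion times:
  J1: C=8, w×C=10×8=80
  J2: C=26, w×C=7×26=182
  J3: C=37, w×C=2×37=74
  J4: C=40, w×C=4×40=160
  J5: C=50, w×C=7×50=350
  J6: C=70, w×C=9×70=630
  J7: C=83, w×C=1×83=83
Sum w×C = 1559
Sum w = 40
Weighted avg = 1559/40
= 38.98


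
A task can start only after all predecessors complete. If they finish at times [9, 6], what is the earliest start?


ES = max of all predecessor completion times
Predecessors: [9, 6]
ES = max(9, 6)
= 9


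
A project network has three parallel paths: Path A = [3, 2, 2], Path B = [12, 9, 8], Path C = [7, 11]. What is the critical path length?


Path A: 3 + 2 + 2 = 7
Path B: 12 + 9 + 8 = 29
Path C: 7 + 11 = 18
Critical path = longest = max(7, 29, 18)
= 29 (Path B)


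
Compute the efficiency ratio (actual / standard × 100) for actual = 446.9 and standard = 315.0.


Efficiency = (actual / standard) × 100
= (446.9 / 315.0) × 100
= 141.9%


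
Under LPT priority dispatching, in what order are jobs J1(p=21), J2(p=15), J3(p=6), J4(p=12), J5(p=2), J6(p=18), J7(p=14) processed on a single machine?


LPT: sort by longest processing time first
  J1: p=21
  J6: p=18
  J2: p=15
  J7: p=14
  J4: p=12
  J3: p=6
  J5: p=2
Order: J1 → J6 → J2 → J7 → J4 → J3 → J5


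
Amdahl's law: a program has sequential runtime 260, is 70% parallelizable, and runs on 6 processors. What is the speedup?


Amdahl's law: T_p = T × ((1-p) + p/N)
= 260 × ((1-0.7) + 0.7/6)
= 260 × (0.30 + 0.1167)
= 260 × 0.4167
= 108.33
Speedup = 260/108.33
= 2.40×


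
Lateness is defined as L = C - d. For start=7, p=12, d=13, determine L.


Completion = 7 + 12 = 19
Lateness = C - d = 19 - 13
= 6


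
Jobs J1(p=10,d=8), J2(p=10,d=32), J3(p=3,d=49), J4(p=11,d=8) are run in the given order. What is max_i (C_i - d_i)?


Lateness per job (L = C - d):
  J1: C=10, d=8, L=2
  J2: C=20, d=32, L=-12
  J3: C=23, d=49, L=-26
  J4: C=34, d=8, L=26
Lmax = max(2, -12, -26, 26)
= 26


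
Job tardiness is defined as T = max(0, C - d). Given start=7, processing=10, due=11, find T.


Completion = start + processing = 7 + 10 = 17
Tardiness = max(0, C - d) = max(0, 17 - 11)
= max(0, 6)
= 6


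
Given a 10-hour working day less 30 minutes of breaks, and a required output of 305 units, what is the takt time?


Available = 10×60 - 30 = 570 min
Takt time = 570 / 305
= 1.87 min/unit


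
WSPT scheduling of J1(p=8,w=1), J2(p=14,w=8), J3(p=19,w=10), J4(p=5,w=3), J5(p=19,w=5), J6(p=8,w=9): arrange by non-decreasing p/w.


WSPT (Smith's rule): sort by p/w ascending
  J6: p/w = 8/9 = 0.889
  J4: p/w = 5/3 = 1.667
  J2: p/w = 14/8 = 1.750
  J3: p/w = 19/10 = 1.900
  J5: p/w = 19/5 = 3.800
  J1: p/w = 8/1 = 8.000
Order: J6 → J4 → J2 → J3 → J5 → J1


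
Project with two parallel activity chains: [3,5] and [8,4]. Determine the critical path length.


Path A: 3 + 5 = 8
Path B: 8 + 4 = 12
Critical path = longest = max(8, 12)
= 12 (Path B)


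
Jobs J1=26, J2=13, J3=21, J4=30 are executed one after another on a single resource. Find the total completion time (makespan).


Sequential makespan: sum all processing times
= 26 + 13 + 21 + 30
= 90 time units


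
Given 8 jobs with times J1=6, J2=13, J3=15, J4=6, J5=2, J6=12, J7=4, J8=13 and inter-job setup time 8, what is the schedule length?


Makespan = Σ processing + (n-1) × setup
= (6 + 13 + 15 + 6 + 2 + 12 + 4 + 13) + (8-1)×8
= 71 + 56
= 127 time units


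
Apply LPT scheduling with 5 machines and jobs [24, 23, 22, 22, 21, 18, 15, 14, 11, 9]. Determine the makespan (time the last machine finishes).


Jobs (LPT sorted): [24, 23, 22, 22, 21, 18, 15, 14, 11, 9]
Machines: 5
  J=24 → Machine 1 (load: 0+24=24)
  J=23 → Machine 2 (load: 0+23=23)
  J=22 → Machine 3 (load: 0+22=22)
  J=22 → Machine 4 (load: 0+22=22)
  J=21 → Machine 5 (load: 0+21=21)
  J=18 → Machine 5 (load: 21+18=39)
  J=15 → Machine 3 (load: 22+15=37)
  J=14 → Machine 4 (load: 22+14=36)
  J=11 → Machine 2 (load: 23+11=34)
  J=9 → Machine 1 (load: 24+9=33)
Machine loads: [33, 34, 37, 36, 39]
Makespan = max = 39 time units


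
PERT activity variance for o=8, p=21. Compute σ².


σ² = ((p - o) / 6)² = (p - o)² / 36
= (21 - 8)² / 36
= 13² / 36
= 169 / 36
= 4.6944


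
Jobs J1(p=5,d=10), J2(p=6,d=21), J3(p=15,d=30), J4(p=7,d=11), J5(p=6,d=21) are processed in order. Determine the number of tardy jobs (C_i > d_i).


Completion vs due date:
  J1: C=5, d=10 → on time
  J2: C=11, d=21 → on time
  J3: C=26, d=30 → on time
  J4: C=33, d=11 → TARDY
  J5: C=39, d=21 → TARDY
Tardy jobs: J4, J5
Count = 2


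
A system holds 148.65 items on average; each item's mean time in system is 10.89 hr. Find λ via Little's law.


Little's law: L = λW → λ = L / W
= 148.65 / 10.89
= 13.65 per hour


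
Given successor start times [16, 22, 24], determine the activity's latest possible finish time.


LF = min of all successor start times
Successors start at: [16, 22, 24]
LF = min(16, 22, 24)
= 16


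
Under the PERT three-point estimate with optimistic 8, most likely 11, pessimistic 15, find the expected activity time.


te = (o + 4m + p) / 6
= (8 + 4×11 + 15) / 6
= (8 + 44 + 15) / 6
= 67 / 6
= 11.17


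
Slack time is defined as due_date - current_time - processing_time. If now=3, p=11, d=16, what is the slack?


Slack = due - current_time - processing
= 16 - 3 - 11
= 2


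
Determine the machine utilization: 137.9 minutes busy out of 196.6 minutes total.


Utilization = busy / total × 100
= 137.9 / 196.6 × 100
= 70.1%


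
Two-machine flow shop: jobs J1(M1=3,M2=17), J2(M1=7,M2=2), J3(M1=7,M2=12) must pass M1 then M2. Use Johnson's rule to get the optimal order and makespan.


Johnson's rule:
Group 1 (M1≤M2, sort by M1): ['J1', 'J3']
Group 2 (M1>M2, sort desc M2): ['J2']
Sequence: J1 → J3 → J2
Makespan calculation:
  J1: M1 done=3, M2 done=20
  J3: M1 done=10, M2 done=32
  J2: M1 done=17, M2 done=34
= Sequence: J1 → J3 → J2, Makespan: 34


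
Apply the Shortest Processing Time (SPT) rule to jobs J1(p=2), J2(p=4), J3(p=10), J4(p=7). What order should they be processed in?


SPT: sort by shortest processing time
  J1: p=2
  J2: p=4
  J4: p=7
  J3: p=10
Order: J1 → J2 → J4 → J3


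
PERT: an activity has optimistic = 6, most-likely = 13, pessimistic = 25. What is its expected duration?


te = (o + 4m + p) / 6
= (6 + 4×13 + 25) / 6
= (6 + 52 + 25) / 6
= 83 / 6
= 13.83


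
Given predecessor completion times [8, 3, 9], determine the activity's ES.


ES = max of all predecessor completion times
Predecessors: [8, 3, 9]
ES = max(8, 3, 9)
= 9


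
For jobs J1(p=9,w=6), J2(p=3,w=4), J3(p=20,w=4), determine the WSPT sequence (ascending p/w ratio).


WSPT (Smith's rule): sort by p/w ascending
  J2: p/w = 3/4 = 0.750
  J1: p/w = 9/6 = 1.500
  J3: p/w = 20/4 = 5.000
Order: J2 → J1 → J3


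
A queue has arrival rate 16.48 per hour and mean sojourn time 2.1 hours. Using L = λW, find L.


Little's law: L = λ × W
= 16.48 × 2.1
= 34.61


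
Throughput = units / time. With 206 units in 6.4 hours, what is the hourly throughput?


Throughput = units / time
= 206 / 6.4
= 32.2 units/hour


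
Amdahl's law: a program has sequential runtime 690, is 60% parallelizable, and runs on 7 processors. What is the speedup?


Amdahl's law: T_p = T × ((1-p) + p/N)
= 690 × ((1-0.6) + 0.6/7)
= 690 × (0.40 + 0.0857)
= 690 × 0.4857
= 335.14
Speedup = 690/335.14
= 2.06×


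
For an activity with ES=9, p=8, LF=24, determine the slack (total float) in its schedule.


EF = ES + duration = 9 + 8 = 17
LS = LF - duration = 24 - 8 = 16
Total Float = LF - EF = 24 - 17
(or LS - ES = 16 - 9)
= 7


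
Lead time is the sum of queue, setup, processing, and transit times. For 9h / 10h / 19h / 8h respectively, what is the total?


Lead time = queue + setup + processing + transit
= 9 + 10 + 19 + 8
= 46 hours


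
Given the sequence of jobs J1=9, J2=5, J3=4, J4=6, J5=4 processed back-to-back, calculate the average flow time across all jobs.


Completion times:
  J1: completes at 9
  J2: completes at 14
  J3: completes at 18
  J4: completes at 24
  J5: completes at 28
Sum = 93
Average = 93/5
= 18.60


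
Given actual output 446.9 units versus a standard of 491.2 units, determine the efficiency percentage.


Efficiency = (actual / standard) × 100
= (446.9 / 491.2) × 100
= 91.0%


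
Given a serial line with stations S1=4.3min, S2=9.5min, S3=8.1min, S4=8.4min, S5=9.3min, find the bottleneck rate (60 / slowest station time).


Bottleneck = longest station time
Station times: [4.3, 9.5, 8.1, 8.4, 9.3]
Max = 9.5 min
Rate = 60 / 9.5
= 6.32 units/hour (bottleneck: 9.5min)


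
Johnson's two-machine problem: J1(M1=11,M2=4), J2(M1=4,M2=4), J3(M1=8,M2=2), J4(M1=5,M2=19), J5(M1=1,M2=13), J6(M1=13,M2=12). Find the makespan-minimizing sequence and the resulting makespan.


Johnson's rule:
Group 1 (M1≤M2, sort by M1): ['J5', 'J2', 'J4']
Group 2 (M1>M2, sort desc M2): ['J6', 'J1', 'J3']
Sequence: J5 → J2 → J4 → J6 → J1 → J3
Makespan calculation:
  J5: M1 done=1, M2 done=14
  J2: M1 done=5, M2 done=18
  J4: M1 done=10, M2 done=37
  J6: M1 done=23, M2 done=49
  J1: M1 done=34, M2 done=53
  J3: M1 done=42, M2 done=55
= Sequence: J5 → J2 → J4 → J6 → J1 → J3, Makespan: 55


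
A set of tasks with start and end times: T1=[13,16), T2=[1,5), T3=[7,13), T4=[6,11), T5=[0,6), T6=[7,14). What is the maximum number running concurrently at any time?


Check each time point for overlaps:
  t=7: 3 tasks active (T3, T4, T6)
Max concurrent = 3


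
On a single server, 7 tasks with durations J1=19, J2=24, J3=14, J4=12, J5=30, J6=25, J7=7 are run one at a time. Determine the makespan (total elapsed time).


Sequential makespan: sum all processing times
= 19 + 24 + 14 + 12 + 30 + 25 + 7
= 131 time units


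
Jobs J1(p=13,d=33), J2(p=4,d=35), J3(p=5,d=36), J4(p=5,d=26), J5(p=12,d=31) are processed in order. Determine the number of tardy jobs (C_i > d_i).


Completion vs due date:
  J1: C=13, d=33 → on time
  J2: C=17, d=35 → on time
  J3: C=22, d=36 → on time
  J4: C=27, d=26 → TARDY
  J5: C=39, d=31 → TARDY
Tardy jobs: J4, J5
Count = 2


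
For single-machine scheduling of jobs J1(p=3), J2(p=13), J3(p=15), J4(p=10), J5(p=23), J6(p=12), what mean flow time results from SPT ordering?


SPT order: J1 → J4 → J6 → J2 → J3 → J5
Completion times:
  J1: C=3
  J4: C=13
  J6: C=25
  J2: C=38
  J3: C=53
  J5: C=76
Sum = 208, n = 6
Mean flow = 208/6
= 34.67
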